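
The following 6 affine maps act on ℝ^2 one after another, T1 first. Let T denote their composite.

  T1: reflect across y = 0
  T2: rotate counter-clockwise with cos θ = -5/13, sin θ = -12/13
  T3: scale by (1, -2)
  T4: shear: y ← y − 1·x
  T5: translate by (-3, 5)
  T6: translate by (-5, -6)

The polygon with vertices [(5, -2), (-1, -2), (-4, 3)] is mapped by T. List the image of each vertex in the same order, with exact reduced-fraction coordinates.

T1 reflect across y = 0: (5, -2) → (5, 2); (-1, -2) → (-1, 2); (-4, 3) → (-4, -3)
T2 rotate counter-clockwise with cos θ = -5/13, sin θ = -12/13: (5, 2) → (-1/13, -70/13); (-1, 2) → (29/13, 2/13); (-4, -3) → (-16/13, 63/13)
T3 scale by (1, -2): (-1/13, -70/13) → (-1/13, 140/13); (29/13, 2/13) → (29/13, -4/13); (-16/13, 63/13) → (-16/13, -126/13)
T4 shear: y ← y − 1·x: (-1/13, 140/13) → (-1/13, 141/13); (29/13, -4/13) → (29/13, -33/13); (-16/13, -126/13) → (-16/13, -110/13)
T5 translate by (-3, 5): (-1/13, 141/13) → (-40/13, 206/13); (29/13, -33/13) → (-10/13, 32/13); (-16/13, -110/13) → (-55/13, -45/13)
T6 translate by (-5, -6): (-40/13, 206/13) → (-105/13, 128/13); (-10/13, 32/13) → (-75/13, -46/13); (-55/13, -45/13) → (-120/13, -123/13)

image vertices: (-105/13, 128/13), (-75/13, -46/13), (-120/13, -123/13)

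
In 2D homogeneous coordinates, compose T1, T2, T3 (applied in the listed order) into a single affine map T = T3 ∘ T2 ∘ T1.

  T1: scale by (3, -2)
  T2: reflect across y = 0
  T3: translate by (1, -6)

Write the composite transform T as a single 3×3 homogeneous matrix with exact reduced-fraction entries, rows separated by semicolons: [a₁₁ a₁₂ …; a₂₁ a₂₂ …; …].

T1 = [3 0 0; 0 -2 0; 0 0 1]
T2·T1 = [3 0 0; 0 2 0; 0 0 1]
T3·…·T1 = [3 0 1; 0 2 -6; 0 0 1]

T = [3 0 1; 0 2 -6; 0 0 1]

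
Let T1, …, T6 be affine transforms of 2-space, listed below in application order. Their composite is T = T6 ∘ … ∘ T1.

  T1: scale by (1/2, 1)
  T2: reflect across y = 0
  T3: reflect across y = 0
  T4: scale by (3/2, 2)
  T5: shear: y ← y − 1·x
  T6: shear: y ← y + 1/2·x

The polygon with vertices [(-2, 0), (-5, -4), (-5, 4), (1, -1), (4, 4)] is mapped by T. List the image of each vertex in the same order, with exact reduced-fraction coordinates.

image vertices: (-3/2, 3/4), (-15/4, -49/8), (-15/4, 79/8), (3/4, -19/8), (3, 13/2)

T1 scale by (1/2, 1): (-2, 0) → (-1, 0); (-5, -4) → (-5/2, -4); (-5, 4) → (-5/2, 4); (1, -1) → (1/2, -1); (4, 4) → (2, 4)
T2 reflect across y = 0: (-1, 0) → (-1, 0); (-5/2, -4) → (-5/2, 4); (-5/2, 4) → (-5/2, -4); (1/2, -1) → (1/2, 1); (2, 4) → (2, -4)
T3 reflect across y = 0: (-1, 0) → (-1, 0); (-5/2, 4) → (-5/2, -4); (-5/2, -4) → (-5/2, 4); (1/2, 1) → (1/2, -1); (2, -4) → (2, 4)
T4 scale by (3/2, 2): (-1, 0) → (-3/2, 0); (-5/2, -4) → (-15/4, -8); (-5/2, 4) → (-15/4, 8); (1/2, -1) → (3/4, -2); (2, 4) → (3, 8)
T5 shear: y ← y − 1·x: (-3/2, 0) → (-3/2, 3/2); (-15/4, -8) → (-15/4, -17/4); (-15/4, 8) → (-15/4, 47/4); (3/4, -2) → (3/4, -11/4); (3, 8) → (3, 5)
T6 shear: y ← y + 1/2·x: (-3/2, 3/2) → (-3/2, 3/4); (-15/4, -17/4) → (-15/4, -49/8); (-15/4, 47/4) → (-15/4, 79/8); (3/4, -11/4) → (3/4, -19/8); (3, 5) → (3, 13/2)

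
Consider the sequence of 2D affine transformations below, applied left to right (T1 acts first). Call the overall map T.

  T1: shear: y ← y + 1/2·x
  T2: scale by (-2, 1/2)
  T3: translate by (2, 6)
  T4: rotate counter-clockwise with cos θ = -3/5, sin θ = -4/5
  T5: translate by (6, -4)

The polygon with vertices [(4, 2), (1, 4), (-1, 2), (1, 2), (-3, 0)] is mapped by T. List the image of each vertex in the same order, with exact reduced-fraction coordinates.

T1 shear: y ← y + 1/2·x: (4, 2) → (4, 4); (1, 4) → (1, 9/2); (-1, 2) → (-1, 3/2); (1, 2) → (1, 5/2); (-3, 0) → (-3, -3/2)
T2 scale by (-2, 1/2): (4, 4) → (-8, 2); (1, 9/2) → (-2, 9/4); (-1, 3/2) → (2, 3/4); (1, 5/2) → (-2, 5/4); (-3, -3/2) → (6, -3/4)
T3 translate by (2, 6): (-8, 2) → (-6, 8); (-2, 9/4) → (0, 33/4); (2, 3/4) → (4, 27/4); (-2, 5/4) → (0, 29/4); (6, -3/4) → (8, 21/4)
T4 rotate counter-clockwise with cos θ = -3/5, sin θ = -4/5: (-6, 8) → (10, 0); (0, 33/4) → (33/5, -99/20); (4, 27/4) → (3, -29/4); (0, 29/4) → (29/5, -87/20); (8, 21/4) → (-3/5, -191/20)
T5 translate by (6, -4): (10, 0) → (16, -4); (33/5, -99/20) → (63/5, -179/20); (3, -29/4) → (9, -45/4); (29/5, -87/20) → (59/5, -167/20); (-3/5, -191/20) → (27/5, -271/20)

image vertices: (16, -4), (63/5, -179/20), (9, -45/4), (59/5, -167/20), (27/5, -271/20)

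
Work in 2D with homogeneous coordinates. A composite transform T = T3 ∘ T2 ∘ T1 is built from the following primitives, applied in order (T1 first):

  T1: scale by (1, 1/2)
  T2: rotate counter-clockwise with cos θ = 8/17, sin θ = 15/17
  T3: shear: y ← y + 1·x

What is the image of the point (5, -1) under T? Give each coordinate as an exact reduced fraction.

T1 scale by (1, 1/2): (5, -1) → (5, -1/2)
T2 rotate counter-clockwise with cos θ = 8/17, sin θ = 15/17: (5, -1/2) → (95/34, 71/17)
T3 shear: y ← y + 1·x: (95/34, 71/17) → (95/34, 237/34)

T(p) = (95/34, 237/34)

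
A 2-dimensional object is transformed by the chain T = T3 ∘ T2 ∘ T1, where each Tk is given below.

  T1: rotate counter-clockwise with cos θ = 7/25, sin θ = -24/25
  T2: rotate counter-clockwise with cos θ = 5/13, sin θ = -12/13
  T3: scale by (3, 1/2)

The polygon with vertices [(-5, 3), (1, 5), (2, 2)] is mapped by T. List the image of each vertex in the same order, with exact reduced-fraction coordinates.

image vertices: (5631/325, 261/650), (177/25, -113/50), (-294/325, -457/325)

T1 rotate counter-clockwise with cos θ = 7/25, sin θ = -24/25: (-5, 3) → (37/25, 141/25); (1, 5) → (127/25, 11/25); (2, 2) → (62/25, -34/25)
T2 rotate counter-clockwise with cos θ = 5/13, sin θ = -12/13: (37/25, 141/25) → (1877/325, 261/325); (127/25, 11/25) → (59/25, -113/25); (62/25, -34/25) → (-98/325, -914/325)
T3 scale by (3, 1/2): (1877/325, 261/325) → (5631/325, 261/650); (59/25, -113/25) → (177/25, -113/50); (-98/325, -914/325) → (-294/325, -457/325)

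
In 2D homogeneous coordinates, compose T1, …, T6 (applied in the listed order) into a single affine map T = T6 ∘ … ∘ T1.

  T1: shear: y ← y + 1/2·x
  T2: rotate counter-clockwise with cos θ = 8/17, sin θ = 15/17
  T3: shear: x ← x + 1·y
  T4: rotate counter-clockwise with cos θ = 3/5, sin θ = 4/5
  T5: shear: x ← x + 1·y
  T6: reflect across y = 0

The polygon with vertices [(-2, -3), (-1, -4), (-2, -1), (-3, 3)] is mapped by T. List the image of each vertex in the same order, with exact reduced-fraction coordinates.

T1 shear: y ← y + 1/2·x: (-2, -3) → (-2, -4); (-1, -4) → (-1, -9/2); (-2, -1) → (-2, -2); (-3, 3) → (-3, 3/2)
T2 rotate counter-clockwise with cos θ = 8/17, sin θ = 15/17: (-2, -4) → (44/17, -62/17); (-1, -9/2) → (7/2, -3); (-2, -2) → (14/17, -46/17); (-3, 3/2) → (-93/34, -33/17)
T3 shear: x ← x + 1·y: (44/17, -62/17) → (-18/17, -62/17); (7/2, -3) → (1/2, -3); (14/17, -46/17) → (-32/17, -46/17); (-93/34, -33/17) → (-159/34, -33/17)
T4 rotate counter-clockwise with cos θ = 3/5, sin θ = 4/5: (-18/17, -62/17) → (194/85, -258/85); (1/2, -3) → (27/10, -7/5); (-32/17, -46/17) → (88/85, -266/85); (-159/34, -33/17) → (-213/170, -417/85)
T5 shear: x ← x + 1·y: (194/85, -258/85) → (-64/85, -258/85); (27/10, -7/5) → (13/10, -7/5); (88/85, -266/85) → (-178/85, -266/85); (-213/170, -417/85) → (-1047/170, -417/85)
T6 reflect across y = 0: (-64/85, -258/85) → (-64/85, 258/85); (13/10, -7/5) → (13/10, 7/5); (-178/85, -266/85) → (-178/85, 266/85); (-1047/170, -417/85) → (-1047/170, 417/85)

image vertices: (-64/85, 258/85), (13/10, 7/5), (-178/85, 266/85), (-1047/170, 417/85)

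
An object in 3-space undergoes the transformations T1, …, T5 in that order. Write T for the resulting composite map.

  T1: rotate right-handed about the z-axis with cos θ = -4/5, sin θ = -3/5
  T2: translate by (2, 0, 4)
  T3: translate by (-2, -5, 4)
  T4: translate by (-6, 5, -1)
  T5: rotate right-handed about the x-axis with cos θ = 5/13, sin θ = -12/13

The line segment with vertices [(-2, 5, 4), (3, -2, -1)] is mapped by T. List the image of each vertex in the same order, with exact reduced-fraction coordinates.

T1 rotate right-handed about the z-axis with cos θ = -4/5, sin θ = -3/5: (-2, 5, 4) → (23/5, -14/5, 4); (3, -2, -1) → (-18/5, -1/5, -1)
T2 translate by (2, 0, 4): (23/5, -14/5, 4) → (33/5, -14/5, 8); (-18/5, -1/5, -1) → (-8/5, -1/5, 3)
T3 translate by (-2, -5, 4): (33/5, -14/5, 8) → (23/5, -39/5, 12); (-8/5, -1/5, 3) → (-18/5, -26/5, 7)
T4 translate by (-6, 5, -1): (23/5, -39/5, 12) → (-7/5, -14/5, 11); (-18/5, -26/5, 7) → (-48/5, -1/5, 6)
T5 rotate right-handed about the x-axis with cos θ = 5/13, sin θ = -12/13: (-7/5, -14/5, 11) → (-7/5, 118/13, 443/65); (-48/5, -1/5, 6) → (-48/5, 71/13, 162/65)

image vertices: (-7/5, 118/13, 443/65), (-48/5, 71/13, 162/65)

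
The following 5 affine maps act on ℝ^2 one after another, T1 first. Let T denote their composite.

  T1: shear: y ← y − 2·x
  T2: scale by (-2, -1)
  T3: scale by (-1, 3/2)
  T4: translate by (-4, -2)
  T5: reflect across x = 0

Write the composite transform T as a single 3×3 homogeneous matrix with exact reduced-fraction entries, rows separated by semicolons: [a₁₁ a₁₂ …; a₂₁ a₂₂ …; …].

T = [-2 0 4; 3 -3/2 -2; 0 0 1]

T1 = [1 0 0; -2 1 0; 0 0 1]
T2·T1 = [-2 0 0; 2 -1 0; 0 0 1]
T3·…·T1 = [2 0 0; 3 -3/2 0; 0 0 1]
T4·…·T1 = [2 0 -4; 3 -3/2 -2; 0 0 1]
T5·…·T1 = [-2 0 4; 3 -3/2 -2; 0 0 1]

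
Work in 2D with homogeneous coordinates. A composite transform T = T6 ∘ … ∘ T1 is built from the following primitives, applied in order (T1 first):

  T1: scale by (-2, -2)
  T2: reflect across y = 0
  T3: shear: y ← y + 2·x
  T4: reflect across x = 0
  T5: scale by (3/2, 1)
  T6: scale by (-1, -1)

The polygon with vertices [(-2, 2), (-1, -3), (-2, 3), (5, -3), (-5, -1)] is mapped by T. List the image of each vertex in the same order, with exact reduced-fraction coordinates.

T1 scale by (-2, -2): (-2, 2) → (4, -4); (-1, -3) → (2, 6); (-2, 3) → (4, -6); (5, -3) → (-10, 6); (-5, -1) → (10, 2)
T2 reflect across y = 0: (4, -4) → (4, 4); (2, 6) → (2, -6); (4, -6) → (4, 6); (-10, 6) → (-10, -6); (10, 2) → (10, -2)
T3 shear: y ← y + 2·x: (4, 4) → (4, 12); (2, -6) → (2, -2); (4, 6) → (4, 14); (-10, -6) → (-10, -26); (10, -2) → (10, 18)
T4 reflect across x = 0: (4, 12) → (-4, 12); (2, -2) → (-2, -2); (4, 14) → (-4, 14); (-10, -26) → (10, -26); (10, 18) → (-10, 18)
T5 scale by (3/2, 1): (-4, 12) → (-6, 12); (-2, -2) → (-3, -2); (-4, 14) → (-6, 14); (10, -26) → (15, -26); (-10, 18) → (-15, 18)
T6 scale by (-1, -1): (-6, 12) → (6, -12); (-3, -2) → (3, 2); (-6, 14) → (6, -14); (15, -26) → (-15, 26); (-15, 18) → (15, -18)

image vertices: (6, -12), (3, 2), (6, -14), (-15, 26), (15, -18)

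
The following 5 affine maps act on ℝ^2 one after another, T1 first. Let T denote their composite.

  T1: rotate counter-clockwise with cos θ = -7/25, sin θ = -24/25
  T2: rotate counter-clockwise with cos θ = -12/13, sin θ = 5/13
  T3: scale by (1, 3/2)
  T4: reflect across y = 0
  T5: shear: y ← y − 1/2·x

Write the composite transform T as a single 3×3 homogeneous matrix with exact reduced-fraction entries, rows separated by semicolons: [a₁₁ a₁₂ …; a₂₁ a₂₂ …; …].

T = [204/325 -253/325 0; -963/650 -359/650 0; 0 0 1]

T1 = [-7/25 24/25 0; -24/25 -7/25 0; 0 0 1]
T2·T1 = [204/325 -253/325 0; 253/325 204/325 0; 0 0 1]
T3·…·T1 = [204/325 -253/325 0; 759/650 306/325 0; 0 0 1]
T4·…·T1 = [204/325 -253/325 0; -759/650 -306/325 0; 0 0 1]
T5·…·T1 = [204/325 -253/325 0; -963/650 -359/650 0; 0 0 1]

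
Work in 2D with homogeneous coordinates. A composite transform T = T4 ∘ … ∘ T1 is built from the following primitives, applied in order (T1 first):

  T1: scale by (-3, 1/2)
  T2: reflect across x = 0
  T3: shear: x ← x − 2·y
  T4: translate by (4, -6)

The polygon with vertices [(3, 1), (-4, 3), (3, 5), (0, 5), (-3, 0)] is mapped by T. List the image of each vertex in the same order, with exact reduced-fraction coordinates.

image vertices: (12, -11/2), (-11, -9/2), (8, -7/2), (-1, -7/2), (-5, -6)

T1 scale by (-3, 1/2): (3, 1) → (-9, 1/2); (-4, 3) → (12, 3/2); (3, 5) → (-9, 5/2); (0, 5) → (0, 5/2); (-3, 0) → (9, 0)
T2 reflect across x = 0: (-9, 1/2) → (9, 1/2); (12, 3/2) → (-12, 3/2); (-9, 5/2) → (9, 5/2); (0, 5/2) → (0, 5/2); (9, 0) → (-9, 0)
T3 shear: x ← x − 2·y: (9, 1/2) → (8, 1/2); (-12, 3/2) → (-15, 3/2); (9, 5/2) → (4, 5/2); (0, 5/2) → (-5, 5/2); (-9, 0) → (-9, 0)
T4 translate by (4, -6): (8, 1/2) → (12, -11/2); (-15, 3/2) → (-11, -9/2); (4, 5/2) → (8, -7/2); (-5, 5/2) → (-1, -7/2); (-9, 0) → (-5, -6)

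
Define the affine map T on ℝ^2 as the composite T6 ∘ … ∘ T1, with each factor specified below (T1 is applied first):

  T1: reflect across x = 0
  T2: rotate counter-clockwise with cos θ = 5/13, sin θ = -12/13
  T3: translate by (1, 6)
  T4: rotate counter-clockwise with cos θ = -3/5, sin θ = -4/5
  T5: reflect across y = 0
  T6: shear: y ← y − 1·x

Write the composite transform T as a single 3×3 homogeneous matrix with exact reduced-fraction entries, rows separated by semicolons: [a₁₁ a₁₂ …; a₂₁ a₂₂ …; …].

T1 = [-1 0 0; 0 1 0; 0 0 1]
T2·T1 = [-5/13 12/13 0; 12/13 5/13 0; 0 0 1]
T3·…·T1 = [-5/13 12/13 1; 12/13 5/13 6; 0 0 1]
T4·…·T1 = [63/65 -16/65 21/5; -16/65 -63/65 -22/5; 0 0 1]
T5·…·T1 = [63/65 -16/65 21/5; 16/65 63/65 22/5; 0 0 1]
T6·…·T1 = [63/65 -16/65 21/5; -47/65 79/65 1/5; 0 0 1]

T = [63/65 -16/65 21/5; -47/65 79/65 1/5; 0 0 1]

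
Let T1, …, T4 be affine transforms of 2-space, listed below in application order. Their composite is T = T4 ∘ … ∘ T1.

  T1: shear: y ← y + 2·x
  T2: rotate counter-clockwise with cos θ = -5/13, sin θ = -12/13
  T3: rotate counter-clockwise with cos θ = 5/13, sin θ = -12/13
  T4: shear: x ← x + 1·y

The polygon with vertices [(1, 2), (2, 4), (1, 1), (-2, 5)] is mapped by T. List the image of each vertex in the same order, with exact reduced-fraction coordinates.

T1 shear: y ← y + 2·x: (1, 2) → (1, 4); (2, 4) → (2, 8); (1, 1) → (1, 3); (-2, 5) → (-2, 1)
T2 rotate counter-clockwise with cos θ = -5/13, sin θ = -12/13: (1, 4) → (43/13, -32/13); (2, 8) → (86/13, -64/13); (1, 3) → (31/13, -27/13); (-2, 1) → (22/13, 19/13)
T3 rotate counter-clockwise with cos θ = 5/13, sin θ = -12/13: (43/13, -32/13) → (-1, -4); (86/13, -64/13) → (-2, -8); (31/13, -27/13) → (-1, -3); (22/13, 19/13) → (2, -1)
T4 shear: x ← x + 1·y: (-1, -4) → (-5, -4); (-2, -8) → (-10, -8); (-1, -3) → (-4, -3); (2, -1) → (1, -1)

image vertices: (-5, -4), (-10, -8), (-4, -3), (1, -1)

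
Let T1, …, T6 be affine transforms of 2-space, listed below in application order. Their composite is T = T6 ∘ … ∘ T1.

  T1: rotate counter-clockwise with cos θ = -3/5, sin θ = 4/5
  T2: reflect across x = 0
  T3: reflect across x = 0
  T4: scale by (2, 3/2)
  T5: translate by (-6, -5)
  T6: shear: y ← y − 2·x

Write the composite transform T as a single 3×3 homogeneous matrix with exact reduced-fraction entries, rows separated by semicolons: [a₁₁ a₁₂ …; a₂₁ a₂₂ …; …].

T = [-6/5 -8/5 -6; 18/5 23/10 7; 0 0 1]

T1 = [-3/5 -4/5 0; 4/5 -3/5 0; 0 0 1]
T2·T1 = [3/5 4/5 0; 4/5 -3/5 0; 0 0 1]
T3·…·T1 = [-3/5 -4/5 0; 4/5 -3/5 0; 0 0 1]
T4·…·T1 = [-6/5 -8/5 0; 6/5 -9/10 0; 0 0 1]
T5·…·T1 = [-6/5 -8/5 -6; 6/5 -9/10 -5; 0 0 1]
T6·…·T1 = [-6/5 -8/5 -6; 18/5 23/10 7; 0 0 1]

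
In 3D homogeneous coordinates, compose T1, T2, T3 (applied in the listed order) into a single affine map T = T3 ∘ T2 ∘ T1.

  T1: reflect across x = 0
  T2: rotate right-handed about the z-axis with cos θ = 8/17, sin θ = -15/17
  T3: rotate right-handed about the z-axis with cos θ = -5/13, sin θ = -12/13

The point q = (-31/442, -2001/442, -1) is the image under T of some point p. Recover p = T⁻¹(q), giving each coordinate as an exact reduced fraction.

T1 = [-1 0 0 0; 0 1 0 0; 0 0 1 0; 0 0 0 1]
T2·T1 = [-8/17 15/17 0 0; 15/17 8/17 0 0; 0 0 1 0; 0 0 0 1]
T3·…·T1 = [220/221 21/221 0 0; 21/221 -220/221 0 0; 0 0 1 0; 0 0 0 1]
det M = -1; M⁻¹ = [220/221 21/221 0 0; 21/221 -220/221 0 0; 0 0 1 0; 0 0 0 1]
M⁻¹ · (-31/442, -2001/442, -1)ᵀ = (-1/2, 9/2, -1)ᵀ

p = (-1/2, 9/2, -1)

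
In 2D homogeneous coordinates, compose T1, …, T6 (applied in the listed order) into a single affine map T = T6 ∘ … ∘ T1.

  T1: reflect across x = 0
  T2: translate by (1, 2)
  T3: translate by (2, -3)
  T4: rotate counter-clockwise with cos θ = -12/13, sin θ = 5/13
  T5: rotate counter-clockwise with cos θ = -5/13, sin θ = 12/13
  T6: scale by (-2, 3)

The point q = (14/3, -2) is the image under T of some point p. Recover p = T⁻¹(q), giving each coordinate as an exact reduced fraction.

p = (7/3, -4/3)

T1 = [-1 0 0; 0 1 0; 0 0 1]
T2·T1 = [-1 0 1; 0 1 2; 0 0 1]
T3·…·T1 = [-1 0 3; 0 1 -1; 0 0 1]
T4·…·T1 = [12/13 -5/13 -31/13; -5/13 -12/13 27/13; 0 0 1]
T5·…·T1 = [0 1 -1; 1 0 -3; 0 0 1]
T6·…·T1 = [0 -2 2; 3 0 -9; 0 0 1]
det M = 6; M⁻¹ = [0 1/3 3; -1/2 0 1; 0 0 1]
M⁻¹ · (14/3, -2)ᵀ = (7/3, -4/3)ᵀ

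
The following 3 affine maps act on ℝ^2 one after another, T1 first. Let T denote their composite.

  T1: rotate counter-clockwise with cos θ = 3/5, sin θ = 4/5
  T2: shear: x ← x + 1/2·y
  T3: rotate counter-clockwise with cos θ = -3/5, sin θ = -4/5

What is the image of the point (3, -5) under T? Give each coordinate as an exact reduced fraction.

T1 rotate counter-clockwise with cos θ = 3/5, sin θ = 4/5: (3, -5) → (29/5, -3/5)
T2 shear: x ← x + 1/2·y: (29/5, -3/5) → (11/2, -3/5)
T3 rotate counter-clockwise with cos θ = -3/5, sin θ = -4/5: (11/2, -3/5) → (-189/50, -101/25)

T(p) = (-189/50, -101/25)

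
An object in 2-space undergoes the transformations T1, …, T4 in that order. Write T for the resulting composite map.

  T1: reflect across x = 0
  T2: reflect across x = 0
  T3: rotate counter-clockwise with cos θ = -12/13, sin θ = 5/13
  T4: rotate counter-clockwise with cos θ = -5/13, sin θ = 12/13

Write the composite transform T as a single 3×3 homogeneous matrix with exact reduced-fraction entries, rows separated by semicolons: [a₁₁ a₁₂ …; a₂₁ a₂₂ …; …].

T = [0 1 0; -1 0 0; 0 0 1]

T1 = [-1 0 0; 0 1 0; 0 0 1]
T2·T1 = [1 0 0; 0 1 0; 0 0 1]
T3·…·T1 = [-12/13 -5/13 0; 5/13 -12/13 0; 0 0 1]
T4·…·T1 = [0 1 0; -1 0 0; 0 0 1]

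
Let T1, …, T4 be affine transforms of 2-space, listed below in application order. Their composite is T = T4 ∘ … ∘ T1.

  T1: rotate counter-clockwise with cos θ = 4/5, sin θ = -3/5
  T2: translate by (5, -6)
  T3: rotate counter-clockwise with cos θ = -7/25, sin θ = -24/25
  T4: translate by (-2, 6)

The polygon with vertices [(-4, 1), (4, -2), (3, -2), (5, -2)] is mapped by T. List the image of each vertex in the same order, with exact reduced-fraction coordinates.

image vertices: (-134/25, 112/25), (-339/25, 52/25), (-319/25, 67/25), (-359/25, 37/25)

T1 rotate counter-clockwise with cos θ = 4/5, sin θ = -3/5: (-4, 1) → (-13/5, 16/5); (4, -2) → (2, -4); (3, -2) → (6/5, -17/5); (5, -2) → (14/5, -23/5)
T2 translate by (5, -6): (-13/5, 16/5) → (12/5, -14/5); (2, -4) → (7, -10); (6/5, -17/5) → (31/5, -47/5); (14/5, -23/5) → (39/5, -53/5)
T3 rotate counter-clockwise with cos θ = -7/25, sin θ = -24/25: (12/5, -14/5) → (-84/25, -38/25); (7, -10) → (-289/25, -98/25); (31/5, -47/5) → (-269/25, -83/25); (39/5, -53/5) → (-309/25, -113/25)
T4 translate by (-2, 6): (-84/25, -38/25) → (-134/25, 112/25); (-289/25, -98/25) → (-339/25, 52/25); (-269/25, -83/25) → (-319/25, 67/25); (-309/25, -113/25) → (-359/25, 37/25)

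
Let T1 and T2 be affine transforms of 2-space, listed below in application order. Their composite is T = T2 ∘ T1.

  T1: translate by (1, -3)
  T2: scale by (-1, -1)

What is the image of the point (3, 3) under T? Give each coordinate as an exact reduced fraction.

T1 translate by (1, -3): (3, 3) → (4, 0)
T2 scale by (-1, -1): (4, 0) → (-4, 0)

T(p) = (-4, 0)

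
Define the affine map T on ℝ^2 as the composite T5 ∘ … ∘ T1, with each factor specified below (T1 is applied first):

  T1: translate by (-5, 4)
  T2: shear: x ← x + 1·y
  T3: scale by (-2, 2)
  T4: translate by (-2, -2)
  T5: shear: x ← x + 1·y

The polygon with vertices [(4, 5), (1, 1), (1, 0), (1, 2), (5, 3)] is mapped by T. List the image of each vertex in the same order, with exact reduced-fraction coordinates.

T1 translate by (-5, 4): (4, 5) → (-1, 9); (1, 1) → (-4, 5); (1, 0) → (-4, 4); (1, 2) → (-4, 6); (5, 3) → (0, 7)
T2 shear: x ← x + 1·y: (-1, 9) → (8, 9); (-4, 5) → (1, 5); (-4, 4) → (0, 4); (-4, 6) → (2, 6); (0, 7) → (7, 7)
T3 scale by (-2, 2): (8, 9) → (-16, 18); (1, 5) → (-2, 10); (0, 4) → (0, 8); (2, 6) → (-4, 12); (7, 7) → (-14, 14)
T4 translate by (-2, -2): (-16, 18) → (-18, 16); (-2, 10) → (-4, 8); (0, 8) → (-2, 6); (-4, 12) → (-6, 10); (-14, 14) → (-16, 12)
T5 shear: x ← x + 1·y: (-18, 16) → (-2, 16); (-4, 8) → (4, 8); (-2, 6) → (4, 6); (-6, 10) → (4, 10); (-16, 12) → (-4, 12)

image vertices: (-2, 16), (4, 8), (4, 6), (4, 10), (-4, 12)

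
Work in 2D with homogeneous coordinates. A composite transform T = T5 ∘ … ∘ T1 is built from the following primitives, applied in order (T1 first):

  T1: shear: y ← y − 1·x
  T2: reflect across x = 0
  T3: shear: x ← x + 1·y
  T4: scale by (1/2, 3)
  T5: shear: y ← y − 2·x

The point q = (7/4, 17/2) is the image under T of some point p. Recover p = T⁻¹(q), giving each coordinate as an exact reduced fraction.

p = (1/2, 9/2)

T1 = [1 0 0; -1 1 0; 0 0 1]
T2·T1 = [-1 0 0; -1 1 0; 0 0 1]
T3·…·T1 = [-2 1 0; -1 1 0; 0 0 1]
T4·…·T1 = [-1 1/2 0; -3 3 0; 0 0 1]
T5·…·T1 = [-1 1/2 0; -1 2 0; 0 0 1]
det M = -3/2; M⁻¹ = [-4/3 1/3 0; -2/3 2/3 0; 0 0 1]
M⁻¹ · (7/4, 17/2)ᵀ = (1/2, 9/2)ᵀ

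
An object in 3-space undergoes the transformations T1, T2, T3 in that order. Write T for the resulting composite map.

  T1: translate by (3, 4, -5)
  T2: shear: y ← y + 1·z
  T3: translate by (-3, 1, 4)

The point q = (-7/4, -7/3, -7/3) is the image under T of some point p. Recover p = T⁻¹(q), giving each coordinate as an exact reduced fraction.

T1 = [1 0 0 3; 0 1 0 4; 0 0 1 -5; 0 0 0 1]
T2·T1 = [1 0 0 3; 0 1 1 -1; 0 0 1 -5; 0 0 0 1]
T3·…·T1 = [1 0 0 0; 0 1 1 0; 0 0 1 -1; 0 0 0 1]
det M = 1; M⁻¹ = [1 0 0 0; 0 1 -1 -1; 0 0 1 1; 0 0 0 1]
M⁻¹ · (-7/4, -7/3, -7/3)ᵀ = (-7/4, -1, -4/3)ᵀ

p = (-7/4, -1, -4/3)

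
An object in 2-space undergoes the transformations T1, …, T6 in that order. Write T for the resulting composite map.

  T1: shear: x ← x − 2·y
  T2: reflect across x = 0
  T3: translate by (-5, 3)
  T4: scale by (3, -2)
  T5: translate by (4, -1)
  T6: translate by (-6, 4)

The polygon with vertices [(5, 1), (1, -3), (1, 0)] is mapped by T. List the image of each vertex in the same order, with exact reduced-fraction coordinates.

image vertices: (-26, -5), (-38, 3), (-20, -3)

T1 shear: x ← x − 2·y: (5, 1) → (3, 1); (1, -3) → (7, -3); (1, 0) → (1, 0)
T2 reflect across x = 0: (3, 1) → (-3, 1); (7, -3) → (-7, -3); (1, 0) → (-1, 0)
T3 translate by (-5, 3): (-3, 1) → (-8, 4); (-7, -3) → (-12, 0); (-1, 0) → (-6, 3)
T4 scale by (3, -2): (-8, 4) → (-24, -8); (-12, 0) → (-36, 0); (-6, 3) → (-18, -6)
T5 translate by (4, -1): (-24, -8) → (-20, -9); (-36, 0) → (-32, -1); (-18, -6) → (-14, -7)
T6 translate by (-6, 4): (-20, -9) → (-26, -5); (-32, -1) → (-38, 3); (-14, -7) → (-20, -3)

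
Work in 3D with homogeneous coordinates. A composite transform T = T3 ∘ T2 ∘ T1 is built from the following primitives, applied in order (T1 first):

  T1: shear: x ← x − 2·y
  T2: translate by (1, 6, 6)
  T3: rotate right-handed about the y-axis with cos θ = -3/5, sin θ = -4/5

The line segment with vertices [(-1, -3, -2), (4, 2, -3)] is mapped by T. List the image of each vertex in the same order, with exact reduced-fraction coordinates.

T1 shear: x ← x − 2·y: (-1, -3, -2) → (5, -3, -2); (4, 2, -3) → (0, 2, -3)
T2 translate by (1, 6, 6): (5, -3, -2) → (6, 3, 4); (0, 2, -3) → (1, 8, 3)
T3 rotate right-handed about the y-axis with cos θ = -3/5, sin θ = -4/5: (6, 3, 4) → (-34/5, 3, 12/5); (1, 8, 3) → (-3, 8, -1)

image vertices: (-34/5, 3, 12/5), (-3, 8, -1)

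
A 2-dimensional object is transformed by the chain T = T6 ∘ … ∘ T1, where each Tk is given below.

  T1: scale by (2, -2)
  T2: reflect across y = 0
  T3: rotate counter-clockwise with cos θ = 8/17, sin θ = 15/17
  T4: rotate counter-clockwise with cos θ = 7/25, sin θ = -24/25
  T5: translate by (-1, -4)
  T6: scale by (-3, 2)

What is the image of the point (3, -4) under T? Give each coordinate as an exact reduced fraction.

T1 scale by (2, -2): (3, -4) → (6, 8)
T2 reflect across y = 0: (6, 8) → (6, -8)
T3 rotate counter-clockwise with cos θ = 8/17, sin θ = 15/17: (6, -8) → (168/17, 26/17)
T4 rotate counter-clockwise with cos θ = 7/25, sin θ = -24/25: (168/17, 26/17) → (72/17, -154/17)
T5 translate by (-1, -4): (72/17, -154/17) → (55/17, -222/17)
T6 scale by (-3, 2): (55/17, -222/17) → (-165/17, -444/17)

T(p) = (-165/17, -444/17)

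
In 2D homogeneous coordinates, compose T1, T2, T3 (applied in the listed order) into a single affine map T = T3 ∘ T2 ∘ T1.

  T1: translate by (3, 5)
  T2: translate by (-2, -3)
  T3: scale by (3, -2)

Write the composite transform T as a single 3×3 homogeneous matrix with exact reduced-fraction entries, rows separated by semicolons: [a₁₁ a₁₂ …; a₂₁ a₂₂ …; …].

T1 = [1 0 3; 0 1 5; 0 0 1]
T2·T1 = [1 0 1; 0 1 2; 0 0 1]
T3·…·T1 = [3 0 3; 0 -2 -4; 0 0 1]

T = [3 0 3; 0 -2 -4; 0 0 1]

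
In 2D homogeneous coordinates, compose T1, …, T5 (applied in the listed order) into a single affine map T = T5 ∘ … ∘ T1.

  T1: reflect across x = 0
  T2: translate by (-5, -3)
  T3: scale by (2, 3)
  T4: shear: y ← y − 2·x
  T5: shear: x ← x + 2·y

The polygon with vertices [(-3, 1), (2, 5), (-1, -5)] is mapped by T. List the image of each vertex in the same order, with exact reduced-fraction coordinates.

T1 reflect across x = 0: (-3, 1) → (3, 1); (2, 5) → (-2, 5); (-1, -5) → (1, -5)
T2 translate by (-5, -3): (3, 1) → (-2, -2); (-2, 5) → (-7, 2); (1, -5) → (-4, -8)
T3 scale by (2, 3): (-2, -2) → (-4, -6); (-7, 2) → (-14, 6); (-4, -8) → (-8, -24)
T4 shear: y ← y − 2·x: (-4, -6) → (-4, 2); (-14, 6) → (-14, 34); (-8, -24) → (-8, -8)
T5 shear: x ← x + 2·y: (-4, 2) → (0, 2); (-14, 34) → (54, 34); (-8, -8) → (-24, -8)

image vertices: (0, 2), (54, 34), (-24, -8)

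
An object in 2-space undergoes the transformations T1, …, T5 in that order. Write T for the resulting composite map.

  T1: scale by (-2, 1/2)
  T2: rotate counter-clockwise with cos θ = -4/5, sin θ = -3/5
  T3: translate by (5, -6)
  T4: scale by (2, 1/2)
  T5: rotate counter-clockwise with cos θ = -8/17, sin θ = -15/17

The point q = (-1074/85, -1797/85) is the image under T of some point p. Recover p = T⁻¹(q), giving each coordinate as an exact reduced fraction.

T1 = [-2 0 0; 0 1/2 0; 0 0 1]
T2·T1 = [8/5 3/10 0; 6/5 -2/5 0; 0 0 1]
T3·…·T1 = [8/5 3/10 5; 6/5 -2/5 -6; 0 0 1]
T4·…·T1 = [16/5 3/5 10; 3/5 -1/5 -3; 0 0 1]
T5·…·T1 = [-83/85 -39/85 -125/17; -264/85 -37/85 -126/17; 0 0 1]
det M = -1; M⁻¹ = [37/85 -39/85 -1/5; -264/85 83/85 -78/5; 0 0 1]
M⁻¹ · (-1074/85, -1797/85)ᵀ = (4, 3)ᵀ

p = (4, 3)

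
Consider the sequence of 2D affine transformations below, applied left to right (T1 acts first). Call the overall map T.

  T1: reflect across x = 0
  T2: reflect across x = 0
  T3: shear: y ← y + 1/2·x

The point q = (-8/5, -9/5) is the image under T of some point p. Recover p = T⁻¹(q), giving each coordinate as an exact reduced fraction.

p = (-8/5, -1)

T1 = [-1 0 0; 0 1 0; 0 0 1]
T2·T1 = [1 0 0; 0 1 0; 0 0 1]
T3·…·T1 = [1 0 0; 1/2 1 0; 0 0 1]
det M = 1; M⁻¹ = [1 0 0; -1/2 1 0; 0 0 1]
M⁻¹ · (-8/5, -9/5)ᵀ = (-8/5, -1)ᵀ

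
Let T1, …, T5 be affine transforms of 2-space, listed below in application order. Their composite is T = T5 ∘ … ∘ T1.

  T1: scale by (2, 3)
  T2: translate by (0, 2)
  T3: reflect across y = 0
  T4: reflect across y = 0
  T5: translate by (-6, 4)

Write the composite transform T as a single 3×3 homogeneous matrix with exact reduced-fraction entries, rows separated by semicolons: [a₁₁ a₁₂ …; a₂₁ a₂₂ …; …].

T = [2 0 -6; 0 3 6; 0 0 1]

T1 = [2 0 0; 0 3 0; 0 0 1]
T2·T1 = [2 0 0; 0 3 2; 0 0 1]
T3·…·T1 = [2 0 0; 0 -3 -2; 0 0 1]
T4·…·T1 = [2 0 0; 0 3 2; 0 0 1]
T5·…·T1 = [2 0 -6; 0 3 6; 0 0 1]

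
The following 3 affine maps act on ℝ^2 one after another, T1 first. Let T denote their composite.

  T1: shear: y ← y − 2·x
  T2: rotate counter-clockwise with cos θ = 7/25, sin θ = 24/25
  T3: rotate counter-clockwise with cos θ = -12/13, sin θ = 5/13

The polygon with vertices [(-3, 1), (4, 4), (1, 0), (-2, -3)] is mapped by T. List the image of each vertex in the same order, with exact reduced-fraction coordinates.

image vertices: (2383/325, -669/325), (-1828/325, -196/325), (-142/65, 31/65), (661/325, 302/325)

T1 shear: y ← y − 2·x: (-3, 1) → (-3, 7); (4, 4) → (4, -4); (1, 0) → (1, -2); (-2, -3) → (-2, 1)
T2 rotate counter-clockwise with cos θ = 7/25, sin θ = 24/25: (-3, 7) → (-189/25, -23/25); (4, -4) → (124/25, 68/25); (1, -2) → (11/5, 2/5); (-2, 1) → (-38/25, -41/25)
T3 rotate counter-clockwise with cos θ = -12/13, sin θ = 5/13: (-189/25, -23/25) → (2383/325, -669/325); (124/25, 68/25) → (-1828/325, -196/325); (11/5, 2/5) → (-142/65, 31/65); (-38/25, -41/25) → (661/325, 302/325)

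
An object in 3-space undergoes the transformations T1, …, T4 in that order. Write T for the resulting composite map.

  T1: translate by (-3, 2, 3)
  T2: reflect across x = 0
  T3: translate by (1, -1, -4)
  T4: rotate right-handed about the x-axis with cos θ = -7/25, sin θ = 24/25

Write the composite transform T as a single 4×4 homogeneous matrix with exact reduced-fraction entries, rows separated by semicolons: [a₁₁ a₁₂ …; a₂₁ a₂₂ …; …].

T1 = [1 0 0 -3; 0 1 0 2; 0 0 1 3; 0 0 0 1]
T2·T1 = [-1 0 0 3; 0 1 0 2; 0 0 1 3; 0 0 0 1]
T3·…·T1 = [-1 0 0 4; 0 1 0 1; 0 0 1 -1; 0 0 0 1]
T4·…·T1 = [-1 0 0 4; 0 -7/25 -24/25 17/25; 0 24/25 -7/25 31/25; 0 0 0 1]

T = [-1 0 0 4; 0 -7/25 -24/25 17/25; 0 24/25 -7/25 31/25; 0 0 0 1]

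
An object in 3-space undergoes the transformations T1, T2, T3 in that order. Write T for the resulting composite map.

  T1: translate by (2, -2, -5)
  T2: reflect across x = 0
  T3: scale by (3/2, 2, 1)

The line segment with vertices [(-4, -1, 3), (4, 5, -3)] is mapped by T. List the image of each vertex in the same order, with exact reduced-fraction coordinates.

T1 translate by (2, -2, -5): (-4, -1, 3) → (-2, -3, -2); (4, 5, -3) → (6, 3, -8)
T2 reflect across x = 0: (-2, -3, -2) → (2, -3, -2); (6, 3, -8) → (-6, 3, -8)
T3 scale by (3/2, 2, 1): (2, -3, -2) → (3, -6, -2); (-6, 3, -8) → (-9, 6, -8)

image vertices: (3, -6, -2), (-9, 6, -8)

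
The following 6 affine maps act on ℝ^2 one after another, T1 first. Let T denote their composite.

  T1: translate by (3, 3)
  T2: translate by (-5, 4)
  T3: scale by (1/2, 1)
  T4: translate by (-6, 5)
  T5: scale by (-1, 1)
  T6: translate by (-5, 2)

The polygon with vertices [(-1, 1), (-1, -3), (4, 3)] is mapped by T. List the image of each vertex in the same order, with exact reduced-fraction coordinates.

image vertices: (5/2, 15), (5/2, 11), (0, 17)

T1 translate by (3, 3): (-1, 1) → (2, 4); (-1, -3) → (2, 0); (4, 3) → (7, 6)
T2 translate by (-5, 4): (2, 4) → (-3, 8); (2, 0) → (-3, 4); (7, 6) → (2, 10)
T3 scale by (1/2, 1): (-3, 8) → (-3/2, 8); (-3, 4) → (-3/2, 4); (2, 10) → (1, 10)
T4 translate by (-6, 5): (-3/2, 8) → (-15/2, 13); (-3/2, 4) → (-15/2, 9); (1, 10) → (-5, 15)
T5 scale by (-1, 1): (-15/2, 13) → (15/2, 13); (-15/2, 9) → (15/2, 9); (-5, 15) → (5, 15)
T6 translate by (-5, 2): (15/2, 13) → (5/2, 15); (15/2, 9) → (5/2, 11); (5, 15) → (0, 17)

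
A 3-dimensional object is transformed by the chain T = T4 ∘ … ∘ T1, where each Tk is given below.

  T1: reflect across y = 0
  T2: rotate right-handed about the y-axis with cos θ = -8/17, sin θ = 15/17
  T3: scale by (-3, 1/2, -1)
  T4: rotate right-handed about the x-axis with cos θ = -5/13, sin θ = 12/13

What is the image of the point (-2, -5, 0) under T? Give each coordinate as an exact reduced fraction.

T1 reflect across y = 0: (-2, -5, 0) → (-2, 5, 0)
T2 rotate right-handed about the y-axis with cos θ = -8/17, sin θ = 15/17: (-2, 5, 0) → (16/17, 5, 30/17)
T3 scale by (-3, 1/2, -1): (16/17, 5, 30/17) → (-48/17, 5/2, -30/17)
T4 rotate right-handed about the x-axis with cos θ = -5/13, sin θ = 12/13: (-48/17, 5/2, -30/17) → (-48/17, 295/442, 660/221)

T(p) = (-48/17, 295/442, 660/221)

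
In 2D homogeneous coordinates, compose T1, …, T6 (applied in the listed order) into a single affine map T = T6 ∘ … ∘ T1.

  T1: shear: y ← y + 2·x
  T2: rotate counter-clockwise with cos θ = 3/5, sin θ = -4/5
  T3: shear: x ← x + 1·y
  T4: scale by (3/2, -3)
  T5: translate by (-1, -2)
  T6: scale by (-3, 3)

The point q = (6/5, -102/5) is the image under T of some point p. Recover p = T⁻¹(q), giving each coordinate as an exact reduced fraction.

p = (-2, 4)

T1 = [1 0 0; 2 1 0; 0 0 1]
T2·T1 = [11/5 4/5 0; 2/5 3/5 0; 0 0 1]
T3·…·T1 = [13/5 7/5 0; 2/5 3/5 0; 0 0 1]
T4·…·T1 = [39/10 21/10 0; -6/5 -9/5 0; 0 0 1]
T5·…·T1 = [39/10 21/10 -1; -6/5 -9/5 -2; 0 0 1]
T6·…·T1 = [-117/10 -63/10 3; -18/5 -27/5 -6; 0 0 1]
det M = 81/2; M⁻¹ = [-2/15 7/45 4/3; 4/45 -13/45 -2; 0 0 1]
M⁻¹ · (6/5, -102/5)ᵀ = (-2, 4)ᵀ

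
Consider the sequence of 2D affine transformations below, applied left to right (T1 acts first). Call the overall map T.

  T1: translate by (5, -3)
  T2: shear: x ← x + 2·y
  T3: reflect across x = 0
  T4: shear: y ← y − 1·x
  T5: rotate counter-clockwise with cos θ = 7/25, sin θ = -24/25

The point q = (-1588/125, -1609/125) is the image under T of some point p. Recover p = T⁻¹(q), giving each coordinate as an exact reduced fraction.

T1 = [1 0 5; 0 1 -3; 0 0 1]
T2·T1 = [1 2 -1; 0 1 -3; 0 0 1]
T3·…·T1 = [-1 -2 1; 0 1 -3; 0 0 1]
T4·…·T1 = [-1 -2 1; 1 3 -4; 0 0 1]
T5·…·T1 = [17/25 58/25 -89/25; 31/25 69/25 -52/25; 0 0 1]
det M = -1; M⁻¹ = [-69/25 58/25 -5; 31/25 -17/25 3; 0 0 1]
M⁻¹ · (-1588/125, -1609/125)ᵀ = (1/5, -4)ᵀ

p = (1/5, -4)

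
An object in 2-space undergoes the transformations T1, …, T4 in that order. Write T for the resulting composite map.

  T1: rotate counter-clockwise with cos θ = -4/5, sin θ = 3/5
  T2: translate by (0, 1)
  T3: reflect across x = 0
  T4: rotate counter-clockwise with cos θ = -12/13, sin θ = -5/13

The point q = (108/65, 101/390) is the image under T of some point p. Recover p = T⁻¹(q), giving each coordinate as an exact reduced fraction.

T1 = [-4/5 -3/5 0; 3/5 -4/5 0; 0 0 1]
T2·T1 = [-4/5 -3/5 0; 3/5 -4/5 1; 0 0 1]
T3·…·T1 = [4/5 3/5 0; 3/5 -4/5 1; 0 0 1]
T4·…·T1 = [-33/65 -56/65 5/13; -56/65 33/65 -12/13; 0 0 1]
det M = -1; M⁻¹ = [-33/65 -56/65 -3/5; -56/65 33/65 4/5; 0 0 1]
M⁻¹ · (108/65, 101/390)ᵀ = (-5/3, -1/2)ᵀ

p = (-5/3, -1/2)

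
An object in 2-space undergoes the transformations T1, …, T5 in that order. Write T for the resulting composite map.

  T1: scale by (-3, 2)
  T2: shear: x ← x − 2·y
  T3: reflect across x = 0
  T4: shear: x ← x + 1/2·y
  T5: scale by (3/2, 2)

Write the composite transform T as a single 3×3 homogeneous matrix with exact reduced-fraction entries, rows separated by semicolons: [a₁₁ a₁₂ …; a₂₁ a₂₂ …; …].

T = [9/2 15/2 0; 0 4 0; 0 0 1]

T1 = [-3 0 0; 0 2 0; 0 0 1]
T2·T1 = [-3 -4 0; 0 2 0; 0 0 1]
T3·…·T1 = [3 4 0; 0 2 0; 0 0 1]
T4·…·T1 = [3 5 0; 0 2 0; 0 0 1]
T5·…·T1 = [9/2 15/2 0; 0 4 0; 0 0 1]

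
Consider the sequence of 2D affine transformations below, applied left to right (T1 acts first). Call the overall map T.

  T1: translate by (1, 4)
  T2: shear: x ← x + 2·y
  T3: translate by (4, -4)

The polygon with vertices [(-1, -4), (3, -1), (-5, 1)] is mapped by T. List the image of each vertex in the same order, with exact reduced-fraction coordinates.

T1 translate by (1, 4): (-1, -4) → (0, 0); (3, -1) → (4, 3); (-5, 1) → (-4, 5)
T2 shear: x ← x + 2·y: (0, 0) → (0, 0); (4, 3) → (10, 3); (-4, 5) → (6, 5)
T3 translate by (4, -4): (0, 0) → (4, -4); (10, 3) → (14, -1); (6, 5) → (10, 1)

image vertices: (4, -4), (14, -1), (10, 1)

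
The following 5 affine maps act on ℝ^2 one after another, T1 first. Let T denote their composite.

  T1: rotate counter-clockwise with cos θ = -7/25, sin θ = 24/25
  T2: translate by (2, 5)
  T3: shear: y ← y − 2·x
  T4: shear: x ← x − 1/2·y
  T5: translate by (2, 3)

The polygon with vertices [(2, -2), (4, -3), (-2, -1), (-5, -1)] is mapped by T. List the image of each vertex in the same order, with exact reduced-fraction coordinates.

image vertices: (249/50, 94/25), (117/25, 129/25), (184/25, -17/25), (262/25, -131/25)

T1 rotate counter-clockwise with cos θ = -7/25, sin θ = 24/25: (2, -2) → (34/25, 62/25); (4, -3) → (44/25, 117/25); (-2, -1) → (38/25, -41/25); (-5, -1) → (59/25, -113/25)
T2 translate by (2, 5): (34/25, 62/25) → (84/25, 187/25); (44/25, 117/25) → (94/25, 242/25); (38/25, -41/25) → (88/25, 84/25); (59/25, -113/25) → (109/25, 12/25)
T3 shear: y ← y − 2·x: (84/25, 187/25) → (84/25, 19/25); (94/25, 242/25) → (94/25, 54/25); (88/25, 84/25) → (88/25, -92/25); (109/25, 12/25) → (109/25, -206/25)
T4 shear: x ← x − 1/2·y: (84/25, 19/25) → (149/50, 19/25); (94/25, 54/25) → (67/25, 54/25); (88/25, -92/25) → (134/25, -92/25); (109/25, -206/25) → (212/25, -206/25)
T5 translate by (2, 3): (149/50, 19/25) → (249/50, 94/25); (67/25, 54/25) → (117/25, 129/25); (134/25, -92/25) → (184/25, -17/25); (212/25, -206/25) → (262/25, -131/25)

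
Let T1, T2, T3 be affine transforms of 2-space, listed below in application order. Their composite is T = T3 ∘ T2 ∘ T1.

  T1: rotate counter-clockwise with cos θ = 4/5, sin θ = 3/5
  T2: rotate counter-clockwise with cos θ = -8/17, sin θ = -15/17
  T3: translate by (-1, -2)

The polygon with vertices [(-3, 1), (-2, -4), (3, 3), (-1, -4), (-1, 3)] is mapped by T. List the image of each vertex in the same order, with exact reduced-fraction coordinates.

image vertices: (-8/17, 19/17), (-447/85, -54/85), (206/85, -383/85), (-434/85, -138/85), (154/85, -47/85)

T1 rotate counter-clockwise with cos θ = 4/5, sin θ = 3/5: (-3, 1) → (-3, -1); (-2, -4) → (4/5, -22/5); (3, 3) → (3/5, 21/5); (-1, -4) → (8/5, -19/5); (-1, 3) → (-13/5, 9/5)
T2 rotate counter-clockwise with cos θ = -8/17, sin θ = -15/17: (-3, -1) → (9/17, 53/17); (4/5, -22/5) → (-362/85, 116/85); (3/5, 21/5) → (291/85, -213/85); (8/5, -19/5) → (-349/85, 32/85); (-13/5, 9/5) → (239/85, 123/85)
T3 translate by (-1, -2): (9/17, 53/17) → (-8/17, 19/17); (-362/85, 116/85) → (-447/85, -54/85); (291/85, -213/85) → (206/85, -383/85); (-349/85, 32/85) → (-434/85, -138/85); (239/85, 123/85) → (154/85, -47/85)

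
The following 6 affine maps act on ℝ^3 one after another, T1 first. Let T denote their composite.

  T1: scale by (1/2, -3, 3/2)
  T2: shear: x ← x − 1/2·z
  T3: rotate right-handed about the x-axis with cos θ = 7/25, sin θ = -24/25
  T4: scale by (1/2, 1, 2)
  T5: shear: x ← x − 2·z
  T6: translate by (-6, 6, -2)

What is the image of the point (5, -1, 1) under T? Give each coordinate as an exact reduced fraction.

T1 scale by (1/2, -3, 3/2): (5, -1, 1) → (5/2, 3, 3/2)
T2 shear: x ← x − 1/2·z: (5/2, 3, 3/2) → (7/4, 3, 3/2)
T3 rotate right-handed about the x-axis with cos θ = 7/25, sin θ = -24/25: (7/4, 3, 3/2) → (7/4, 57/25, -123/50)
T4 scale by (1/2, 1, 2): (7/4, 57/25, -123/50) → (7/8, 57/25, -123/25)
T5 shear: x ← x − 2·z: (7/8, 57/25, -123/25) → (2143/200, 57/25, -123/25)
T6 translate by (-6, 6, -2): (2143/200, 57/25, -123/25) → (943/200, 207/25, -173/25)

T(p) = (943/200, 207/25, -173/25)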